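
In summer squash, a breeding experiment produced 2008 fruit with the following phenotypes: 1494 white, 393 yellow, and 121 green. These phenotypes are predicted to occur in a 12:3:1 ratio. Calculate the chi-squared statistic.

0.980

Total ratio parts = 16. Expected numbers out of 2008:
  white: 2008 × 12/16 = 1506
  yellow: 2008 × 3/16 = 376.5
  green: 2008 × 1/16 = 125.5
χ² = Σ (O − E)² / E
  white: (1494 − 1506)² / 1506 = 0.0956
  yellow: (393 − 376.5)² / 376.5 = 0.7231
  green: (121 − 125.5)² / 125.5 = 0.1614
χ² = 0.0956 + 0.7231 + 0.1614 = 0.9801 ≈ 0.980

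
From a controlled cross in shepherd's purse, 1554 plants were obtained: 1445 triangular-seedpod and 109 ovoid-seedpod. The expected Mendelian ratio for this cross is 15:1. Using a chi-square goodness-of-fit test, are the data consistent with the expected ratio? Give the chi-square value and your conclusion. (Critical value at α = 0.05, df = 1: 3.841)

1.549; consistent

The 15:1 ratio has 16 parts, so with N = 1554 the expected counts are:
  triangular-seedpod: 1554 × 15/16 = 1456.875
  ovoid-seedpod: 1554 × 1/16 = 97.125
χ² = Σ (O − E)² / E
  triangular-seedpod: (1445 − 1456.875)² / 1456.875 = 0.0968
  ovoid-seedpod: (109 − 97.125)² / 97.125 = 1.4519
χ² = 0.0968 + 1.4519 = 1.5487 ≈ 1.549
Degrees of freedom = 2 − 1 = 1; critical value at α = 0.05 is 3.841.
Since 1.549 < 3.841, we fail to reject the null hypothesis — the data are consistent with the 15:1 ratio.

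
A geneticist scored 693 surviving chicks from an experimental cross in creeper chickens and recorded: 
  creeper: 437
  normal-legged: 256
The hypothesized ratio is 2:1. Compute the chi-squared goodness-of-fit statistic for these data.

4.058

Under the 2:1 hypothesis (Σ ratio = 3, N = 693):
  creeper: 693 × 2/3 = 462
  normal-legged: 693 × 1/3 = 231
χ² = Σ (O − E)² / E
  creeper: (437 − 462)² / 462 = 1.3528
  normal-legged: (256 − 231)² / 231 = 2.7056
χ² = 1.3528 + 2.7056 = 4.0584 ≈ 4.058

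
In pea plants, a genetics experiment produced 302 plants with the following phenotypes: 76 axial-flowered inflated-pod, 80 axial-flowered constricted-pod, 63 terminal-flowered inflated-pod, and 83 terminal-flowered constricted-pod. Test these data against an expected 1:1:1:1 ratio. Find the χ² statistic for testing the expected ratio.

Expected counts for N = 302 under a 1:1:1:1 ratio (total parts = 4):
  axial-flowered inflated-pod: 302 × 1/4 = 75.5
  axial-flowered constricted-pod: 302 × 1/4 = 75.5
  terminal-flowered inflated-pod: 302 × 1/4 = 75.5
  terminal-flowered constricted-pod: 302 × 1/4 = 75.5
χ² = Σ (O − E)² / E
  axial-flowered inflated-pod: (76 − 75.5)² / 75.5 = 0.0033
  axial-flowered constricted-pod: (80 − 75.5)² / 75.5 = 0.2682
  terminal-flowered inflated-pod: (63 − 75.5)² / 75.5 = 2.0695
  terminal-flowered constricted-pod: (83 − 75.5)² / 75.5 = 0.7450
χ² = 0.0033 + 0.2682 + 2.0695 + 0.7450 = 3.086

3.086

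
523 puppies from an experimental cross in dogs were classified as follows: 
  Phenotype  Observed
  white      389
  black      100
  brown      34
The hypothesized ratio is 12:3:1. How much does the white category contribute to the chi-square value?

Under the 12:3:1 hypothesis (Σ ratio = 16, N = 523):
  white: 523 × 12/16 = 392.25
  black: 523 × 3/16 = 98.0625
  brown: 523 × 1/16 = 32.6875
Contribution of white: (389 − 392.25)² / 392.25 = 0.0269

0.027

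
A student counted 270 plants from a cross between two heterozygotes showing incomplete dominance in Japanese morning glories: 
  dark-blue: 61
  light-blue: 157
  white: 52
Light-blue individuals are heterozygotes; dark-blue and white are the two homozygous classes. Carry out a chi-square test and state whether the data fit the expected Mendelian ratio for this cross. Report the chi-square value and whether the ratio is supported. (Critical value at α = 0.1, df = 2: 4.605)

7.770; not consistent

With incomplete dominance, a heterozygote × heterozygote cross gives a 1:2:1 phenotypic ratio.
Expected counts for N = 270 under a 1:2:1 ratio (total parts = 4):
  dark-blue: 270 × 1/4 = 67.5
  light-blue: 270 × 2/4 = 135
  white: 270 × 1/4 = 67.5
χ² = Σ (O − E)² / E
  dark-blue: (61 − 67.5)² / 67.5 = 0.6259
  light-blue: (157 − 135)² / 135 = 3.5852
  white: (52 − 67.5)² / 67.5 = 3.5593
χ² = 0.6259 + 3.5852 + 3.5593 = 7.7704 ≈ 7.770
Degrees of freedom = 3 − 1 = 2; critical value at α = 0.1 is 4.605.
Since 7.770 > 4.605, we reject the null hypothesis — the data do not fit the 1:2:1 ratio.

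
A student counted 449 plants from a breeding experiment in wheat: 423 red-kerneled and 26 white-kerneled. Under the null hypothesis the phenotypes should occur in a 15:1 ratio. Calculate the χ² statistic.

0.162

The 15:1 ratio has 16 parts, so with N = 449 the expected counts are:
  red-kerneled: 449 × 15/16 = 420.9375
  white-kerneled: 449 × 1/16 = 28.0625
χ² = Σ (O − E)² / E
  red-kerneled: (423 − 420.9375)² / 420.9375 = 0.0101
  white-kerneled: (26 − 28.0625)² / 28.0625 = 0.1516
χ² = 0.0101 + 0.1516 = 0.1617 ≈ 0.162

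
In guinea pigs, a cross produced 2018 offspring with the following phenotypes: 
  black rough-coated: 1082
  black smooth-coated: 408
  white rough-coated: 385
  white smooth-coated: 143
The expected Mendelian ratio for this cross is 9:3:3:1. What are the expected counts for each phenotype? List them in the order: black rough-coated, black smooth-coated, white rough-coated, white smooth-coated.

Under the 9:3:3:1 hypothesis (Σ ratio = 16, N = 2018):
  black rough-coated: 2018 × 9/16 = 1135.125
  black smooth-coated: 2018 × 3/16 = 378.375
  white rough-coated: 2018 × 3/16 = 378.375
  white smooth-coated: 2018 × 1/16 = 126.125

1135.125, 378.375, 378.375, 126.125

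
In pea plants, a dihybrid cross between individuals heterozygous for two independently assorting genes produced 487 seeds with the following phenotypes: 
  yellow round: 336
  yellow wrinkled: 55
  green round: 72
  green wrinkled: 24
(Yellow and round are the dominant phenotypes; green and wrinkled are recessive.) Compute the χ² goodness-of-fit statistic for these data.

33.947

A dihybrid F₂ with independent assortment and complete dominance at both loci gives a 9:3:3:1 phenotypic ratio.
Total ratio parts = 16. Expected numbers out of 487:
  yellow round: 487 × 9/16 = 273.9375
  yellow wrinkled: 487 × 3/16 = 91.3125
  green round: 487 × 3/16 = 91.3125
  green wrinkled: 487 × 1/16 = 30.4375
χ² = Σ (O − E)² / E
  yellow round: (336 − 273.9375)² / 273.9375 = 14.0607
  yellow wrinkled: (55 − 91.3125)² / 91.3125 = 14.4405
  green round: (72 − 91.3125)² / 91.3125 = 4.0846
  green wrinkled: (24 − 30.4375)² / 30.4375 = 1.3615
χ² = 14.0607 + 14.4405 + 4.0846 + 1.3615 = 33.9473 ≈ 33.947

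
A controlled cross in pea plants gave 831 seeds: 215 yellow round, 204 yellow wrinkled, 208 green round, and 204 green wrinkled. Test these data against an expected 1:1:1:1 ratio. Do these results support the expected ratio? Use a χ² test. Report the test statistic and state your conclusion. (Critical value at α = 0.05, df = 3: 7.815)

The 1:1:1:1 ratio has 4 parts, so with N = 831 the expected counts are:
  yellow round: 831 × 1/4 = 207.75
  yellow wrinkled: 831 × 1/4 = 207.75
  green round: 831 × 1/4 = 207.75
  green wrinkled: 831 × 1/4 = 207.75
χ² = Σ (O − E)² / E
  yellow round: (215 − 207.75)² / 207.75 = 0.2530
  yellow wrinkled: (204 − 207.75)² / 207.75 = 0.0677
  green round: (208 − 207.75)² / 207.75 = 0.0003
  green wrinkled: (204 − 207.75)² / 207.75 = 0.0677
χ² = 0.2530 + 0.0677 + 0.0003 + 0.0677 = 0.3887 ≈ 0.389
Degrees of freedom = 4 − 1 = 3; critical value at α = 0.05 is 7.815.
Since 0.389 < 7.815, we fail to reject the null hypothesis — the data are consistent with the 1:1:1:1 ratio.

0.389; consistent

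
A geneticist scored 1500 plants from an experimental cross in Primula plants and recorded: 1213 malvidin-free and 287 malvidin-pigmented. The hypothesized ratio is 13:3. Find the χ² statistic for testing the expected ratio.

Total ratio parts = 16. Expected numbers out of 1500:
  malvidin-free: 1500 × 13/16 = 1218.75
  malvidin-pigmented: 1500 × 3/16 = 281.25
χ² = Σ (O − E)² / E
  malvidin-free: (1213 − 1218.75)² / 1218.75 = 0.0271
  malvidin-pigmented: (287 − 281.25)² / 281.25 = 0.1176
χ² = 0.0271 + 0.1176 = 0.1447 ≈ 0.145

0.145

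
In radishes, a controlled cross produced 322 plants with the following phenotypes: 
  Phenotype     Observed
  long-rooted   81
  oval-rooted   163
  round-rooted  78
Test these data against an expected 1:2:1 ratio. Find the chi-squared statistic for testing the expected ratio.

The 1:2:1 ratio has 4 parts, so with N = 322 the expected counts are:
  long-rooted: 322 × 1/4 = 80.5
  oval-rooted: 322 × 2/4 = 161
  round-rooted: 322 × 1/4 = 80.5
χ² = Σ (O − E)² / E
  long-rooted: (81 − 80.5)² / 80.5 = 0.0031
  oval-rooted: (163 − 161)² / 161 = 0.0248
  round-rooted: (78 − 80.5)² / 80.5 = 0.0776
χ² = 0.0031 + 0.0248 + 0.0776 = 0.1055 ≈ 0.106

0.106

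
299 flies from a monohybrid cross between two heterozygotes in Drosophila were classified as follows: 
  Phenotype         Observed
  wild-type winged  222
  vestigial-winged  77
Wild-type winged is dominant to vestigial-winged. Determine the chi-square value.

For a monohybrid cross between heterozygotes with complete dominance, the expected phenotypic ratio is 3:1.
Expected counts for N = 299 under a 3:1 ratio (total parts = 4):
  wild-type winged: 299 × 3/4 = 224.25
  vestigial-winged: 299 × 1/4 = 74.75
χ² = Σ (O − E)² / E
  wild-type winged: (222 − 224.25)² / 224.25 = 0.0226
  vestigial-winged: (77 − 74.75)² / 74.75 = 0.0677
χ² = 0.0226 + 0.0677 = 0.0903 ≈ 0.090

0.090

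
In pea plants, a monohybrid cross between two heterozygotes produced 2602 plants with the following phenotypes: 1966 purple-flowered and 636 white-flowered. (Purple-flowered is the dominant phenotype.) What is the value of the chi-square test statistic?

0.431

For a monohybrid cross between heterozygotes with complete dominance, the expected phenotypic ratio is 3:1.
Under the 3:1 hypothesis (Σ ratio = 4, N = 2602):
  purple-flowered: 2602 × 3/4 = 1951.5
  white-flowered: 2602 × 1/4 = 650.5
χ² = Σ (O − E)² / E
  purple-flowered: (1966 − 1951.5)² / 1951.5 = 0.1077
  white-flowered: (636 − 650.5)² / 650.5 = 0.3232
χ² = 0.1077 + 0.3232 = 0.4309 ≈ 0.431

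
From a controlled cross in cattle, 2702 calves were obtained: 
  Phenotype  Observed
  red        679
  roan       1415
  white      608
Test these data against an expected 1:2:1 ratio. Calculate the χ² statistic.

Under the 1:2:1 hypothesis (Σ ratio = 4, N = 2702):
  red: 2702 × 1/4 = 675.5
  roan: 2702 × 2/4 = 1351
  white: 2702 × 1/4 = 675.5
χ² = Σ (O − E)² / E
  red: (679 − 675.5)² / 675.5 = 0.0181
  roan: (1415 − 1351)² / 1351 = 3.0318
  white: (608 − 675.5)² / 675.5 = 6.7450
χ² = 0.0181 + 3.0318 + 6.7450 = 9.7949 ≈ 9.795

9.795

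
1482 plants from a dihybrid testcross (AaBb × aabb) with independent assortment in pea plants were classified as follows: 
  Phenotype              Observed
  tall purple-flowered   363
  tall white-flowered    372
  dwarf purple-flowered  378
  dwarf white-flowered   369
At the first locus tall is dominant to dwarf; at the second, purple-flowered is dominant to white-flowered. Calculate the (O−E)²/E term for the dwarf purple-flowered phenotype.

A dihybrid testcross with independent assortment gives a 1:1:1:1 ratio.
Total ratio parts = 4. Expected numbers out of 1482:
  tall purple-flowered: 1482 × 1/4 = 370.5
  tall white-flowered: 1482 × 1/4 = 370.5
  dwarf purple-flowered: 1482 × 1/4 = 370.5
  dwarf white-flowered: 1482 × 1/4 = 370.5
Contribution of dwarf purple-flowered: (378 − 370.5)² / 370.5 = 0.1518

0.152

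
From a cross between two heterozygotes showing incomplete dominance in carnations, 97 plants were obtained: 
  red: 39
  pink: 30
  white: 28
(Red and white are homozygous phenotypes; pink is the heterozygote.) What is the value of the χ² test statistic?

With incomplete dominance, a heterozygote × heterozygote cross gives a 1:2:1 phenotypic ratio.
Expected counts for N = 97 under a 1:2:1 ratio (total parts = 4):
  red: 97 × 1/4 = 24.25
  pink: 97 × 2/4 = 48.5
  white: 97 × 1/4 = 24.25
χ² = Σ (O − E)² / E
  red: (39 − 24.25)² / 24.25 = 8.9716
  pink: (30 − 48.5)² / 48.5 = 7.0567
  white: (28 − 24.25)² / 24.25 = 0.5799
χ² = 8.9716 + 7.0567 + 0.5799 = 16.6082 ≈ 16.608

16.608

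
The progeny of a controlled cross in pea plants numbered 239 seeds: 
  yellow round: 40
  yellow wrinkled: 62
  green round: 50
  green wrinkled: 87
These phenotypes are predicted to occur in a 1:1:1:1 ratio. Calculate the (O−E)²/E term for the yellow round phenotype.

6.528

Expected counts for N = 239 under a 1:1:1:1 ratio (total parts = 4):
  yellow round: 239 × 1/4 = 59.75
  yellow wrinkled: 239 × 1/4 = 59.75
  green round: 239 × 1/4 = 59.75
  green wrinkled: 239 × 1/4 = 59.75
Contribution of yellow round: (40 − 59.75)² / 59.75 = 6.5282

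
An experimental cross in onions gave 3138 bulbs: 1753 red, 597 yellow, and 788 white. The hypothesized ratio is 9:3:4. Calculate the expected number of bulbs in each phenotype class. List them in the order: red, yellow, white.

1765.125, 588.375, 784.5

The 9:3:4 ratio has 16 parts, so with N = 3138 the expected counts are:
  red: 3138 × 9/16 = 1765.125
  yellow: 3138 × 3/16 = 588.375
  white: 3138 × 4/16 = 784.5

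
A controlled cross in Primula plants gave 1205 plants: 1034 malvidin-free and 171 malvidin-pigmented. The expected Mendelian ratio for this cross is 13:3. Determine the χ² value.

16.441

Total ratio parts = 16. Expected numbers out of 1205:
  malvidin-free: 1205 × 13/16 = 979.0625
  malvidin-pigmented: 1205 × 3/16 = 225.9375
χ² = Σ (O − E)² / E
  malvidin-free: (1034 − 979.0625)² / 979.0625 = 3.0827
  malvidin-pigmented: (171 − 225.9375)² / 225.9375 = 13.3582
χ² = 3.0827 + 13.3582 = 16.4409 ≈ 16.441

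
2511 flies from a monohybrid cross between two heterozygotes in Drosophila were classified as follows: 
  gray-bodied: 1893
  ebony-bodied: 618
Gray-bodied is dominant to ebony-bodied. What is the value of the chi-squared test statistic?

For a monohybrid cross between heterozygotes with complete dominance, the expected phenotypic ratio is 3:1.
The 3:1 ratio has 4 parts, so with N = 2511 the expected counts are:
  gray-bodied: 2511 × 3/4 = 1883.25
  ebony-bodied: 2511 × 1/4 = 627.75
χ² = Σ (O − E)² / E
  gray-bodied: (1893 − 1883.25)² / 1883.25 = 0.0505
  ebony-bodied: (618 − 627.75)² / 627.75 = 0.1514
χ² = 0.0505 + 0.1514 = 0.2019 ≈ 0.202

0.202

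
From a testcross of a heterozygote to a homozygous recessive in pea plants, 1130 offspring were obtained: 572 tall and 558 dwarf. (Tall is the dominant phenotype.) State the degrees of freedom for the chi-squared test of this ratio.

1

A testcross of a heterozygote (Aa × aa) gives a 1:1 phenotypic ratio.
A goodness-of-fit test with 2 phenotype classes has df = 2 − 1 = 1.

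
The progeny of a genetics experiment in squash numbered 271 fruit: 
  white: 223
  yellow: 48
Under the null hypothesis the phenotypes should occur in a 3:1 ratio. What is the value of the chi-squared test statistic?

7.677

Under the 3:1 hypothesis (Σ ratio = 4, N = 271):
  white: 271 × 3/4 = 203.25
  yellow: 271 × 1/4 = 67.75
χ² = Σ (O − E)² / E
  white: (223 − 203.25)² / 203.25 = 1.9191
  yellow: (48 − 67.75)² / 67.75 = 5.7574
χ² = 1.9191 + 5.7574 = 7.6765 ≈ 7.677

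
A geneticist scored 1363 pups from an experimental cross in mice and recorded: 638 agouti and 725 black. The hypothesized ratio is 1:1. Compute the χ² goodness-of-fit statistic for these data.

Total ratio parts = 2. Expected numbers out of 1363:
  agouti: 1363 × 1/2 = 681.5
  black: 1363 × 1/2 = 681.5
χ² = Σ (O − E)² / E
  agouti: (638 − 681.5)² / 681.5 = 2.7766
  black: (725 − 681.5)² / 681.5 = 2.7766
χ² = 2.7766 + 2.7766 = 5.5532 ≈ 5.553

5.553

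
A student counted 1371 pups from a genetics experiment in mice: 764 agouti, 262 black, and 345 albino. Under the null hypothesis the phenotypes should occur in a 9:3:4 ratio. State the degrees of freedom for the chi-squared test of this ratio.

2

A goodness-of-fit test with 3 phenotype classes has df = 3 − 1 = 2.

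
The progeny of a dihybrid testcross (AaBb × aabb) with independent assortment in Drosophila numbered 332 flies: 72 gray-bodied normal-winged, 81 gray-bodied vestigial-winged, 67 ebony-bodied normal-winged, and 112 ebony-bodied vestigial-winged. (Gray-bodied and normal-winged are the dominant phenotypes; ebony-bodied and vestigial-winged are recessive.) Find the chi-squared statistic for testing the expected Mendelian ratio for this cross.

14.723

A dihybrid testcross with independent assortment gives a 1:1:1:1 ratio.
The 1:1:1:1 ratio has 4 parts, so with N = 332 the expected counts are:
  gray-bodied normal-winged: 332 × 1/4 = 83
  gray-bodied vestigial-winged: 332 × 1/4 = 83
  ebony-bodied normal-winged: 332 × 1/4 = 83
  ebony-bodied vestigial-winged: 332 × 1/4 = 83
χ² = Σ (O − E)² / E
  gray-bodied normal-winged: (72 − 83)² / 83 = 1.4578
  gray-bodied vestigial-winged: (81 − 83)² / 83 = 0.0482
  ebony-bodied normal-winged: (67 − 83)² / 83 = 3.0843
  ebony-bodied vestigial-winged: (112 − 83)² / 83 = 10.1325
χ² = 1.4578 + 0.0482 + 3.0843 + 10.1325 = 14.7228 ≈ 14.723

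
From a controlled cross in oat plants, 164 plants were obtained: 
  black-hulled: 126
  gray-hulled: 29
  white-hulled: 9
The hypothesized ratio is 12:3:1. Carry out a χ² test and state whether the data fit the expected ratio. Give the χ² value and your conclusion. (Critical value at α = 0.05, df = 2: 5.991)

0.325; consistent

Under the 12:3:1 hypothesis (Σ ratio = 16, N = 164):
  black-hulled: 164 × 12/16 = 123
  gray-hulled: 164 × 3/16 = 30.75
  white-hulled: 164 × 1/16 = 10.25
χ² = Σ (O − E)² / E
  black-hulled: (126 − 123)² / 123 = 0.0732
  gray-hulled: (29 − 30.75)² / 30.75 = 0.0996
  white-hulled: (9 − 10.25)² / 10.25 = 0.1524
χ² = 0.0732 + 0.0996 + 0.1524 = 0.3252 ≈ 0.325
Degrees of freedom = 3 − 1 = 2; critical value at α = 0.05 is 5.991.
Since 0.325 < 5.991, we fail to reject the null hypothesis — the data are consistent with the 12:3:1 ratio.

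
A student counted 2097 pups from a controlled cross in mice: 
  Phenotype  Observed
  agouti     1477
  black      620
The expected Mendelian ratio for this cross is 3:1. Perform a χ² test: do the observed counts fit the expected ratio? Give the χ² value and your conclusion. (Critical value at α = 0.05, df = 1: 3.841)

The 3:1 ratio has 4 parts, so with N = 2097 the expected counts are:
  agouti: 2097 × 3/4 = 1572.75
  black: 2097 × 1/4 = 524.25
χ² = Σ (O − E)² / E
  agouti: (1477 − 1572.75)² / 1572.75 = 5.8293
  black: (620 − 524.25)² / 524.25 = 17.4880
χ² = 5.8293 + 17.4880 = 23.3173 ≈ 23.317
Degrees of freedom = 2 − 1 = 1; critical value at α = 0.05 is 3.841.
Since 23.317 > 3.841, we reject the null hypothesis — the data do not fit the 3:1 ratio.

23.317; not consistent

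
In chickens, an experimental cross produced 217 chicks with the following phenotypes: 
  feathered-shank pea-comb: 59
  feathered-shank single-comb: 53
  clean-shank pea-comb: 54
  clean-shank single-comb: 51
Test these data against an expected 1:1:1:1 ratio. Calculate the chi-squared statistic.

Under the 1:1:1:1 hypothesis (Σ ratio = 4, N = 217):
  feathered-shank pea-comb: 217 × 1/4 = 54.25
  feathered-shank single-comb: 217 × 1/4 = 54.25
  clean-shank pea-comb: 217 × 1/4 = 54.25
  clean-shank single-comb: 217 × 1/4 = 54.25
χ² = Σ (O − E)² / E
  feathered-shank pea-comb: (59 − 54.25)² / 54.25 = 0.4159
  feathered-shank single-comb: (53 − 54.25)² / 54.25 = 0.0288
  clean-shank pea-comb: (54 − 54.25)² / 54.25 = 0.0012
  clean-shank single-comb: (51 − 54.25)² / 54.25 = 0.1947
χ² = 0.4159 + 0.0288 + 0.0012 + 0.1947 = 0.6406 ≈ 0.641

0.641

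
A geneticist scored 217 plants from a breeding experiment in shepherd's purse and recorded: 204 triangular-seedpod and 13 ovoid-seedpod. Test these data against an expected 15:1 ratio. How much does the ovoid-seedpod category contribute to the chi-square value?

Under the 15:1 hypothesis (Σ ratio = 16, N = 217):
  triangular-seedpod: 217 × 15/16 = 203.4375
  ovoid-seedpod: 217 × 1/16 = 13.5625
Contribution of ovoid-seedpod: (13 − 13.5625)² / 13.5625 = 0.0233

0.023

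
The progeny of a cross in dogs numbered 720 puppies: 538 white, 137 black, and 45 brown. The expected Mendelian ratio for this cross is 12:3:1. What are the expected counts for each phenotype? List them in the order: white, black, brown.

540, 135, 45

Under the 12:3:1 hypothesis (Σ ratio = 16, N = 720):
  white: 720 × 12/16 = 540
  black: 720 × 3/16 = 135
  brown: 720 × 1/16 = 45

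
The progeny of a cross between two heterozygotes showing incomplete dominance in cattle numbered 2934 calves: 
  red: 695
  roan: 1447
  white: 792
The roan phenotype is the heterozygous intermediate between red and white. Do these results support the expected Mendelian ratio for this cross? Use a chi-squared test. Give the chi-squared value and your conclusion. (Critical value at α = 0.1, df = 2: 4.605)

6.959; not consistent

With incomplete dominance, a heterozygote × heterozygote cross gives a 1:2:1 phenotypic ratio.
The 1:2:1 ratio has 4 parts, so with N = 2934 the expected counts are:
  red: 2934 × 1/4 = 733.5
  roan: 2934 × 2/4 = 1467
  white: 2934 × 1/4 = 733.5
χ² = Σ (O − E)² / E
  red: (695 − 733.5)² / 733.5 = 2.0208
  roan: (1447 − 1467)² / 1467 = 0.2727
  white: (792 − 733.5)² / 733.5 = 4.6656
χ² = 2.0208 + 0.2727 + 4.6656 = 6.9591 ≈ 6.959
Degrees of freedom = 3 − 1 = 2; critical value at α = 0.1 is 4.605.
Since 6.959 > 4.605, we reject the null hypothesis — the data do not fit the 1:2:1 ratio.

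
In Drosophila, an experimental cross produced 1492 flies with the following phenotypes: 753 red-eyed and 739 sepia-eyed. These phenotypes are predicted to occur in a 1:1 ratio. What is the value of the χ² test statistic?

0.131

Total ratio parts = 2. Expected numbers out of 1492:
  red-eyed: 1492 × 1/2 = 746
  sepia-eyed: 1492 × 1/2 = 746
χ² = Σ (O − E)² / E
  red-eyed: (753 − 746)² / 746 = 0.0657
  sepia-eyed: (739 − 746)² / 746 = 0.0657
χ² = 0.0657 + 0.0657 = 0.1314 ≈ 0.131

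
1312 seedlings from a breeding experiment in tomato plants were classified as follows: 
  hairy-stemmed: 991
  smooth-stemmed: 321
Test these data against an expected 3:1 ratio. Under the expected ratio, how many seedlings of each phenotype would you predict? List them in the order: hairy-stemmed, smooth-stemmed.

984, 328

Under the 3:1 hypothesis (Σ ratio = 4, N = 1312):
  hairy-stemmed: 1312 × 3/4 = 984
  smooth-stemmed: 1312 × 1/4 = 328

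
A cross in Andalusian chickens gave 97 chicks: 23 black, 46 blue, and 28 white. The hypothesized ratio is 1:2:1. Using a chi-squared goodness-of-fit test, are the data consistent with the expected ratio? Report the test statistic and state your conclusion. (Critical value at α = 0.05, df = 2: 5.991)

Expected counts for N = 97 under a 1:2:1 ratio (total parts = 4):
  black: 97 × 1/4 = 24.25
  blue: 97 × 2/4 = 48.5
  white: 97 × 1/4 = 24.25
χ² = Σ (O − E)² / E
  black: (23 − 24.25)² / 24.25 = 0.0644
  blue: (46 − 48.5)² / 48.5 = 0.1289
  white: (28 − 24.25)² / 24.25 = 0.5799
χ² = 0.0644 + 0.1289 + 0.5799 = 0.7732 ≈ 0.773
Degrees of freedom = 3 − 1 = 2; critical value at α = 0.05 is 5.991.
Since 0.773 < 5.991, we fail to reject the null hypothesis — the data are consistent with the 1:2:1 ratio.

0.773; consistent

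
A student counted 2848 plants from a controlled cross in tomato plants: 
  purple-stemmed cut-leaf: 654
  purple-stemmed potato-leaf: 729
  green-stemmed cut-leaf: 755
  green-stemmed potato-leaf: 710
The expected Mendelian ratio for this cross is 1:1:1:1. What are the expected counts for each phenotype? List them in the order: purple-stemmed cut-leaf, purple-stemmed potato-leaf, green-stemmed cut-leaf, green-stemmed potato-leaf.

712, 712, 712, 712

The 1:1:1:1 ratio has 4 parts, so with N = 2848 the expected counts are:
  purple-stemmed cut-leaf: 2848 × 1/4 = 712
  purple-stemmed potato-leaf: 2848 × 1/4 = 712
  green-stemmed cut-leaf: 2848 × 1/4 = 712
  green-stemmed potato-leaf: 2848 × 1/4 = 712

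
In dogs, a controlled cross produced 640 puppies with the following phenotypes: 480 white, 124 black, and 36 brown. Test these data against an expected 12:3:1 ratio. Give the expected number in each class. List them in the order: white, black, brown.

Expected counts for N = 640 under a 12:3:1 ratio (total parts = 16):
  white: 640 × 12/16 = 480
  black: 640 × 3/16 = 120
  brown: 640 × 1/16 = 40

480, 120, 40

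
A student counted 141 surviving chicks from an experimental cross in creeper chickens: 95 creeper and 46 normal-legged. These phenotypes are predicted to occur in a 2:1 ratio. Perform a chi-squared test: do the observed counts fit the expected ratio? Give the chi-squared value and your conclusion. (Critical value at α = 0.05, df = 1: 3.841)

Under the 2:1 hypothesis (Σ ratio = 3, N = 141):
  creeper: 141 × 2/3 = 94
  normal-legged: 141 × 1/3 = 47
χ² = Σ (O − E)² / E
  creeper: (95 − 94)² / 94 = 0.0106
  normal-legged: (46 − 47)² / 47 = 0.0213
χ² = 0.0106 + 0.0213 = 0.0319 ≈ 0.032
Degrees of freedom = 2 − 1 = 1; critical value at α = 0.05 is 3.841.
Since 0.032 < 3.841, we fail to reject the null hypothesis — the data are consistent with the 2:1 ratio.

0.032; consistent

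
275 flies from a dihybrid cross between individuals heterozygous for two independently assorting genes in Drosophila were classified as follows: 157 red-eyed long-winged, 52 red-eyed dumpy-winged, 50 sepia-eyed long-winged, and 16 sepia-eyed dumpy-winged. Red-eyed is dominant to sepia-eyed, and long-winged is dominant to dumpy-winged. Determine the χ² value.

0.168

A dihybrid F₂ with independent assortment and complete dominance at both loci gives a 9:3:3:1 phenotypic ratio.
Total ratio parts = 16. Expected numbers out of 275:
  red-eyed long-winged: 275 × 9/16 = 154.6875
  red-eyed dumpy-winged: 275 × 3/16 = 51.5625
  sepia-eyed long-winged: 275 × 3/16 = 51.5625
  sepia-eyed dumpy-winged: 275 × 1/16 = 17.1875
χ² = Σ (O − E)² / E
  red-eyed long-winged: (157 − 154.6875)² / 154.6875 = 0.0346
  red-eyed dumpy-winged: (52 − 51.5625)² / 51.5625 = 0.0037
  sepia-eyed long-winged: (50 − 51.5625)² / 51.5625 = 0.0473
  sepia-eyed dumpy-winged: (16 − 17.1875)² / 17.1875 = 0.0820
χ² = 0.0346 + 0.0037 + 0.0473 + 0.0820 = 0.1676 ≈ 0.168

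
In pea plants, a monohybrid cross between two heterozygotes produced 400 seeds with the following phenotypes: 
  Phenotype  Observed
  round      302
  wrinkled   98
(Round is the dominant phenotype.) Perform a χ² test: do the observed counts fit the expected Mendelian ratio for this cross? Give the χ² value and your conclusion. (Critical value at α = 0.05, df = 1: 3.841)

For a monohybrid cross between heterozygotes with complete dominance, the expected phenotypic ratio is 3:1.
Total ratio parts = 4. Expected numbers out of 400:
  round: 400 × 3/4 = 300
  wrinkled: 400 × 1/4 = 100
χ² = Σ (O − E)² / E
  round: (302 − 300)² / 300 = 0.0133
  wrinkled: (98 − 100)² / 100 = 0.0400
χ² = 0.0133 + 0.0400 = 0.0533 ≈ 0.053
Degrees of freedom = 2 − 1 = 1; critical value at α = 0.05 is 3.841.
Since 0.053 < 3.841, we fail to reject the null hypothesis — the data are consistent with the 3:1 ratio.

0.053; consistent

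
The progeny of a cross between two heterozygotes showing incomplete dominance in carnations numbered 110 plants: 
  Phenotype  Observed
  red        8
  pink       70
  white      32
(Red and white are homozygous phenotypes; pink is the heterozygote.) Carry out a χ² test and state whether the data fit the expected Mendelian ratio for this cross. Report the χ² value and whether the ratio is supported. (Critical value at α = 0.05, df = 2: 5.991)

18.655; not consistent

With incomplete dominance, a heterozygote × heterozygote cross gives a 1:2:1 phenotypic ratio.
Expected counts for N = 110 under a 1:2:1 ratio (total parts = 4):
  red: 110 × 1/4 = 27.5
  pink: 110 × 2/4 = 55
  white: 110 × 1/4 = 27.5
χ² = Σ (O − E)² / E
  red: (8 − 27.5)² / 27.5 = 13.8273
  pink: (70 − 55)² / 55 = 4.0909
  white: (32 − 27.5)² / 27.5 = 0.7364
χ² = 13.8273 + 4.0909 + 0.7364 = 18.6546 ≈ 18.655
Degrees of freedom = 3 − 1 = 2; critical value at α = 0.05 is 5.991.
Since 18.655 > 5.991, we reject the null hypothesis — the data do not fit the 1:2:1 ratio.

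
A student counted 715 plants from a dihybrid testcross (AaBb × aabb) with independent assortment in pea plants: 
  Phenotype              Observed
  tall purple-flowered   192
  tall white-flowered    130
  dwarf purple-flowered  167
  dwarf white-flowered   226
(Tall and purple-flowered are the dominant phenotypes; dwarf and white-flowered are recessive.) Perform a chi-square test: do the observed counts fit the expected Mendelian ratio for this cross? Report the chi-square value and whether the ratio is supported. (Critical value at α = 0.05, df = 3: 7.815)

27.540; not consistent

A dihybrid testcross with independent assortment gives a 1:1:1:1 ratio.
Under the 1:1:1:1 hypothesis (Σ ratio = 4, N = 715):
  tall purple-flowered: 715 × 1/4 = 178.75
  tall white-flowered: 715 × 1/4 = 178.75
  dwarf purple-flowered: 715 × 1/4 = 178.75
  dwarf white-flowered: 715 × 1/4 = 178.75
χ² = Σ (O − E)² / E
  tall purple-flowered: (192 − 178.75)² / 178.75 = 0.9822
  tall white-flowered: (130 − 178.75)² / 178.75 = 13.2955
  dwarf purple-flowered: (167 − 178.75)² / 178.75 = 0.7724
  dwarf white-flowered: (226 − 178.75)² / 178.75 = 12.4899
χ² = 0.9822 + 13.2955 + 0.7724 + 12.4899 = 27.540
Degrees of freedom = 4 − 1 = 3; critical value at α = 0.05 is 7.815.
Since 27.540 > 7.815, we reject the null hypothesis — the data do not fit the 1:1:1:1 ratio.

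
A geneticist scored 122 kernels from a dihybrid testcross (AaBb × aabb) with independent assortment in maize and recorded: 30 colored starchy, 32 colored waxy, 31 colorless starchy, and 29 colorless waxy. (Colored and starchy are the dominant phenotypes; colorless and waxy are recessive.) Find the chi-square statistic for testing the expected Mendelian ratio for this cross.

A dihybrid testcross with independent assortment gives a 1:1:1:1 ratio.
Expected counts for N = 122 under a 1:1:1:1 ratio (total parts = 4):
  colored starchy: 122 × 1/4 = 30.5
  colored waxy: 122 × 1/4 = 30.5
  colorless starchy: 122 × 1/4 = 30.5
  colorless waxy: 122 × 1/4 = 30.5
χ² = Σ (O − E)² / E
  colored starchy: (30 − 30.5)² / 30.5 = 0.0082
  colored waxy: (32 − 30.5)² / 30.5 = 0.0738
  colorless starchy: (31 − 30.5)² / 30.5 = 0.0082
  colorless waxy: (29 − 30.5)² / 30.5 = 0.0738
χ² = 0.0082 + 0.0738 + 0.0082 + 0.0738 = 0.164

0.164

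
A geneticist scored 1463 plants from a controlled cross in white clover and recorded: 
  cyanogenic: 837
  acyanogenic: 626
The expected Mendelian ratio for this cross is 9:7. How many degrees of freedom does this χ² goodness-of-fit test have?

1

A goodness-of-fit test with 2 phenotype classes has df = 2 − 1 = 1.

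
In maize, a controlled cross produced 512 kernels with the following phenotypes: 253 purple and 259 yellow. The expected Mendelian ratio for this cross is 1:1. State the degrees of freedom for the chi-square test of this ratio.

A goodness-of-fit test with 2 phenotype classes has df = 2 − 1 = 1.

1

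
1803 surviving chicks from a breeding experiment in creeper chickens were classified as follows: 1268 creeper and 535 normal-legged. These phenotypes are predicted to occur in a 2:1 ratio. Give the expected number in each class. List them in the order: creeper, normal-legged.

1202, 601

The 2:1 ratio has 3 parts, so with N = 1803 the expected counts are:
  creeper: 1803 × 2/3 = 1202
  normal-legged: 1803 × 1/3 = 601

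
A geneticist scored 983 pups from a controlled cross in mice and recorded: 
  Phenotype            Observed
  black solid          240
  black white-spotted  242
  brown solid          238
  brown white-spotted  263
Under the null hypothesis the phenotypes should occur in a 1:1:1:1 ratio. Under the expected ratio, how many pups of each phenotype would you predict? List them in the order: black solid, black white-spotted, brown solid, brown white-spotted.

245.75, 245.75, 245.75, 245.75

Total ratio parts = 4. Expected numbers out of 983:
  black solid: 983 × 1/4 = 245.75
  black white-spotted: 983 × 1/4 = 245.75
  brown solid: 983 × 1/4 = 245.75
  brown white-spotted: 983 × 1/4 = 245.75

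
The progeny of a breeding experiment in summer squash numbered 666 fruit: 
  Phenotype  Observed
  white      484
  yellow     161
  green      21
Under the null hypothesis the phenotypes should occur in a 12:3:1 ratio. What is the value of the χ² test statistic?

The 12:3:1 ratio has 16 parts, so with N = 666 the expected counts are:
  white: 666 × 12/16 = 499.5
  yellow: 666 × 3/16 = 124.875
  green: 666 × 1/16 = 41.625
χ² = Σ (O − E)² / E
  white: (484 − 499.5)² / 499.5 = 0.4810
  yellow: (161 − 124.875)² / 124.875 = 10.4506
  green: (21 − 41.625)² / 41.625 = 10.2196
χ² = 0.4810 + 10.4506 + 10.2196 = 21.1512 ≈ 21.151

21.151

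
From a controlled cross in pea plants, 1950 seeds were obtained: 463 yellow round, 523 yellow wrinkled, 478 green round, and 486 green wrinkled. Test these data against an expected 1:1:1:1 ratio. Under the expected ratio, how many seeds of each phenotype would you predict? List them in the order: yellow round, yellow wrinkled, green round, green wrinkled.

487.5, 487.5, 487.5, 487.5

The 1:1:1:1 ratio has 4 parts, so with N = 1950 the expected counts are:
  yellow round: 1950 × 1/4 = 487.5
  yellow wrinkled: 1950 × 1/4 = 487.5
  green round: 1950 × 1/4 = 487.5
  green wrinkled: 1950 × 1/4 = 487.5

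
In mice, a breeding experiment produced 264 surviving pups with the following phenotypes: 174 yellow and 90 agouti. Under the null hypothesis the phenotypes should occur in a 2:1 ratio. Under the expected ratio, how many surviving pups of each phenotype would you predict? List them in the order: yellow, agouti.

Expected counts for N = 264 under a 2:1 ratio (total parts = 3):
  yellow: 264 × 2/3 = 176
  agouti: 264 × 1/3 = 88

176, 88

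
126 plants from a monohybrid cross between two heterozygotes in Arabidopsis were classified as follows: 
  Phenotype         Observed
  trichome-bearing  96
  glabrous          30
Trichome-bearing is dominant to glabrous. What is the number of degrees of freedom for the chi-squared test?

1

For a monohybrid cross between heterozygotes with complete dominance, the expected phenotypic ratio is 3:1.
A goodness-of-fit test with 2 phenotype classes has df = 2 − 1 = 1.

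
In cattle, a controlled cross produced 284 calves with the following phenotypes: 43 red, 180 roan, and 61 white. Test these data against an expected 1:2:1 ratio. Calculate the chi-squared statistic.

22.620

The 1:2:1 ratio has 4 parts, so with N = 284 the expected counts are:
  red: 284 × 1/4 = 71
  roan: 284 × 2/4 = 142
  white: 284 × 1/4 = 71
χ² = Σ (O − E)² / E
  red: (43 − 71)² / 71 = 11.0423
  roan: (180 − 142)² / 142 = 10.1690
  white: (61 − 71)² / 71 = 1.4085
χ² = 11.0423 + 10.1690 + 1.4085 = 22.6198 ≈ 22.620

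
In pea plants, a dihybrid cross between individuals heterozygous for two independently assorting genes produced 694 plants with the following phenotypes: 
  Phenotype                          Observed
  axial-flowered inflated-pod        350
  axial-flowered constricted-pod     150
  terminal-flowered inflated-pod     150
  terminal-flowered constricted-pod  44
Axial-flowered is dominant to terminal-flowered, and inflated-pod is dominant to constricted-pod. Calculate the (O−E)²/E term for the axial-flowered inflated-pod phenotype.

4.176

A dihybrid F₂ with independent assortment and complete dominance at both loci gives a 9:3:3:1 phenotypic ratio.
Total ratio parts = 16. Expected numbers out of 694:
  axial-flowered inflated-pod: 694 × 9/16 = 390.375
  axial-flowered constricted-pod: 694 × 3/16 = 130.125
  terminal-flowered inflated-pod: 694 × 3/16 = 130.125
  terminal-flowered constricted-pod: 694 × 1/16 = 43.375
Contribution of axial-flowered inflated-pod: (350 − 390.375)² / 390.375 = 4.1758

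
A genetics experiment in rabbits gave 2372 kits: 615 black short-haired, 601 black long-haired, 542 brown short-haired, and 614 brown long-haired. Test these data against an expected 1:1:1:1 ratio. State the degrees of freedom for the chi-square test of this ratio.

A goodness-of-fit test with 4 phenotype classes has df = 4 − 1 = 3.

3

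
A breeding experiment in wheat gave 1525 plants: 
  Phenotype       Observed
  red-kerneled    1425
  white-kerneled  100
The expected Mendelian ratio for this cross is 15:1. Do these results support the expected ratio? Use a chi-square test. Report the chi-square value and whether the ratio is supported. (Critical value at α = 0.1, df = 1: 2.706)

0.246; consistent

Under the 15:1 hypothesis (Σ ratio = 16, N = 1525):
  red-kerneled: 1525 × 15/16 = 1429.6875
  white-kerneled: 1525 × 1/16 = 95.3125
χ² = Σ (O − E)² / E
  red-kerneled: (1425 − 1429.6875)² / 1429.6875 = 0.0154
  white-kerneled: (100 − 95.3125)² / 95.3125 = 0.2305
χ² = 0.0154 + 0.2305 = 0.2459 ≈ 0.246
Degrees of freedom = 2 − 1 = 1; critical value at α = 0.1 is 2.706.
Since 0.246 < 2.706, we fail to reject the null hypothesis — the data are consistent with the 15:1 ratio.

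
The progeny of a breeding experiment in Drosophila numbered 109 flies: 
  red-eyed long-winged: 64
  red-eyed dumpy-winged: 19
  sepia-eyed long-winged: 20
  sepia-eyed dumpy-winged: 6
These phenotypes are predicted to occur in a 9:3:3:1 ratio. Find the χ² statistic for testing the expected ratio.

0.325

Under the 9:3:3:1 hypothesis (Σ ratio = 16, N = 109):
  red-eyed long-winged: 109 × 9/16 = 61.3125
  red-eyed dumpy-winged: 109 × 3/16 = 20.4375
  sepia-eyed long-winged: 109 × 3/16 = 20.4375
  sepia-eyed dumpy-winged: 109 × 1/16 = 6.8125
χ² = Σ (O − E)² / E
  red-eyed long-winged: (64 − 61.3125)² / 61.3125 = 0.1178
  red-eyed dumpy-winged: (19 − 20.4375)² / 20.4375 = 0.1011
  sepia-eyed long-winged: (20 − 20.4375)² / 20.4375 = 0.0094
  sepia-eyed dumpy-winged: (6 − 6.8125)² / 6.8125 = 0.0969
χ² = 0.1178 + 0.1011 + 0.0094 + 0.0969 = 0.3252 ≈ 0.325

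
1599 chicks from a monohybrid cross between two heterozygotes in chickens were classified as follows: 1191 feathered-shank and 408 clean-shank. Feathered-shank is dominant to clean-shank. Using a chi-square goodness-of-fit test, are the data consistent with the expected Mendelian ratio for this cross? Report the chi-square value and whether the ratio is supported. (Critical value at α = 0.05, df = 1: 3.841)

For a monohybrid cross between heterozygotes with complete dominance, the expected phenotypic ratio is 3:1.
The 3:1 ratio has 4 parts, so with N = 1599 the expected counts are:
  feathered-shank: 1599 × 3/4 = 1199.25
  clean-shank: 1599 × 1/4 = 399.75
χ² = Σ (O − E)² / E
  feathered-shank: (1191 − 1199.25)² / 1199.25 = 0.0568
  clean-shank: (408 − 399.75)² / 399.75 = 0.1703
χ² = 0.0568 + 0.1703 = 0.2271 ≈ 0.227
Degrees of freedom = 2 − 1 = 1; critical value at α = 0.05 is 3.841.
Since 0.227 < 3.841, we fail to reject the null hypothesis — the data are consistent with the 3:1 ratio.

0.227; consistent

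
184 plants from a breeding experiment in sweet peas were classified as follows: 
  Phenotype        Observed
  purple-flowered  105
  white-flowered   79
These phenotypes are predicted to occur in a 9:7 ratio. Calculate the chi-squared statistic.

0.050

Total ratio parts = 16. Expected numbers out of 184:
  purple-flowered: 184 × 9/16 = 103.5
  white-flowered: 184 × 7/16 = 80.5
χ² = Σ (O − E)² / E
  purple-flowered: (105 − 103.5)² / 103.5 = 0.0217
  white-flowered: (79 − 80.5)² / 80.5 = 0.0280
χ² = 0.0217 + 0.0280 = 0.0497 ≈ 0.050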